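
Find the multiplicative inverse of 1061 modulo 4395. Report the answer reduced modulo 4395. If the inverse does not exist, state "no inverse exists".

1106

gcd(4395, 1061) by repeated division:
4395 = 4·1061 + 151
1061 = 7·151 + 4
151 = 37·4 + 3
4 = 1·3 + 1
3 = 3·1 + 0
gcd = 1, so the inverse exists. Back-substitute:
1 = 4 − 3
1 = −151 + 38·4
1 = 38·1061 − 267·151
1 = −267·4395 + 1106·1061
So 1061·1106 ≡ 1 (mod 4395).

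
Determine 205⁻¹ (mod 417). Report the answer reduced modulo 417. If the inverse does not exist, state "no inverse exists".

238

Apply the Euclidean algorithm to 417 and 205:
417 = 2·205 + 7
205 = 29·7 + 2
7 = 3·2 + 1
2 = 2·1 + 0
The gcd is 1. Working backward:
1 = 7 − 3·2
1 = −3·205 + 88·7
1 = 88·417 − 179·205
Thus 205·(-179) ≡ 1 (mod 417); reducing, -179 mod 417 = 238.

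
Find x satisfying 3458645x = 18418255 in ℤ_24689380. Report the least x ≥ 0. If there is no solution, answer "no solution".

First find gcd(3458645, 24689380):
24689380 = 7·3458645 + 478865
3458645 = 7·478865 + 106590
478865 = 4·106590 + 52505
106590 = 2·52505 + 1580
52505 = 33·1580 + 365
1580 = 4·365 + 120
365 = 3·120 + 5
120 = 24·5 + 0
gcd = 5 and 5 | 18418255, so solutions exist. Divide through by 5: 691729x ≡ 3683651 (mod 4937876).
Now find 691729⁻¹ mod 4937876:
4937876 = 7*691729 + 95773
691729 = 7*95773 + 21318
95773 = 4*21318 + 10501
21318 = 2*10501 + 316
10501 = 33*316 + 73
316 = 4*73 + 24
73 = 3*24 + 1
24 = 24*1 + 0
Back-substitute:
1 = 73 − 3·24
1 = −3·316 + 13·73
1 = 13·10501 − 432·316
1 = −432·21318 + 877·10501
1 = 877·95773 − 3940·21318
1 = −3940·691729 + 28457·95773
1 = 28457·4937876 − 203139·691729
So 691729·(-203139) ≡ 1 (mod 4937876), i.e. 691729⁻¹ ≡ 4734737.
Then x ≡ 4734737·3683651 ≡ 2424303 (mod 4937876); the smallest non-negative solution is x = 2424303.

2424303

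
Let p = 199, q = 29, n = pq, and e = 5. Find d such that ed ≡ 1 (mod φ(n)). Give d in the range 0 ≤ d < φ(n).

1109

φ(n) = (p−1)(q−1) = 198·28 = 5544.
Need d with 5·d ≡ 1 (mod 5544). Apply the extended Euclidean algorithm:
5544 = 1108*5 + 4
5 = 1*4 + 1
4 = 4*1 + 0
Back-substitute:
1 = 5 − 4
1 = −5544 + 1109·5
So 5·1109 ≡ 1 (mod 5544), hence d = 1109.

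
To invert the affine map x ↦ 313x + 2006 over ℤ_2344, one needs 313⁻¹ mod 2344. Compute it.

Extended Euclidean algorithm:
2344 = 7·313 + 153
313 = 2·153 + 7
153 = 21·7 + 6
7 = 1·6 + 1
6 = 6·1 + 0
The gcd is 1. Working backward:
1 = 7 − 6
1 = −153 + 22·7
1 = 22·313 − 45·153
1 = −45·2344 + 337·313
So 313·337 ≡ 1 (mod 2344).

337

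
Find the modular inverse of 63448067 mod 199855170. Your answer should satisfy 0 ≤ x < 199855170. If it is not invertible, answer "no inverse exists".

49555103

Run Euclid on (199855170, 63448067):
199855170 = 3×63448067 + 9510969
63448067 = 6×9510969 + 6382253
9510969 = 1×6382253 + 3128716
6382253 = 2×3128716 + 124821
3128716 = 25×124821 + 8191
124821 = 15×8191 + 1956
8191 = 4×1956 + 367
1956 = 5×367 + 121
367 = 3×121 + 4
121 = 30×4 + 1
4 = 4×1 + 0
Since gcd(63448067, 199855170) = 1, back-substitute to write 1 as a combination:
1 = 121 − 30·4
1 = −30·367 + 91·121
1 = 91·1956 − 485·367
1 = −485·8191 + 2031·1956
1 = 2031·124821 − 30950·8191
1 = −30950·3128716 + 775781·124821
1 = 775781·6382253 − 1582512·3128716
1 = −1582512·9510969 + 2358293·6382253
1 = 2358293·63448067 − 15732270·9510969
1 = −15732270·199855170 + 49555103·63448067
So 63448067·49555103 ≡ 1 (mod 199855170).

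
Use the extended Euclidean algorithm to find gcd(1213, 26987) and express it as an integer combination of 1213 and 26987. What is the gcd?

Repeated division:
26987 = 22*1213 + 301
1213 = 4*301 + 9
301 = 33*9 + 4
9 = 2*4 + 1
4 = 4*1 + 0
gcd(1213, 26987) = 1.
Express as a combination:
1 = 9 − 2·4
1 = −2·301 + 67·9
1 = 67·1213 − 270·301
1 = −270·26987 + 6007·1213
So 1 = (-270)·26987 + (6007)·1213.

1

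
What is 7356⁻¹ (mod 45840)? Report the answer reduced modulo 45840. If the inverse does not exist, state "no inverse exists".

Compute gcd(7356, 45840):
45840 = 6×7356 + 1704
7356 = 4×1704 + 540
1704 = 3×540 + 84
540 = 6×84 + 36
84 = 2×36 + 12
36 = 3×12 + 0
The gcd is 12, not 1, hence no inverse exists.

no inverse exists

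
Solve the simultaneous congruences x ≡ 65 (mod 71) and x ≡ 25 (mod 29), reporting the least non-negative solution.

Write x = 65 + 71·k. Then 71·k ≡ 25 − 65 ≡ 18 (mod 29).
Need 71⁻¹ mod 29. Extended Euclid on (29, 13):
29 = 2×13 + 3
13 = 4×3 + 1
3 = 3×1 + 0
Back-substitute:
1 = 13 − 4·3
1 = −4·29 + 9·13
71⁻¹ ≡ 9 (mod 29), so k ≡ 9·18 ≡ 17 (mod 29).
x = 65 + 71·17 = 1272.

1272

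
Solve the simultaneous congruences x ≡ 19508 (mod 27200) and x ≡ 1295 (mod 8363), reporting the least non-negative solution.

59805108

Write x = 19508 + 27200·k. Then 27200·k ≡ 1295 − 19508 ≡ 6876 (mod 8363).
Need 27200⁻¹ mod 8363. Extended Euclid on (8363, 2111):
8363 = 3×2111 + 2030
2111 = 1×2030 + 81
2030 = 25×81 + 5
81 = 16×5 + 1
5 = 5×1 + 0
Back-substitute:
1 = 81 − 16·5
1 = −16·2030 + 401·81
1 = 401·2111 − 417·2030
1 = −417·8363 + 1652·2111
27200⁻¹ ≡ 1652 (mod 8363), so k ≡ 1652·6876 ≡ 2198 (mod 8363).
x = 19508 + 27200·2198 = 59805108.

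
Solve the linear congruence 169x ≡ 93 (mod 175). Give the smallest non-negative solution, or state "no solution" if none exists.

First find gcd(169, 175):
175 = 1·169 + 6
169 = 28·6 + 1
6 = 6·1 + 0
gcd = 1, so a unique solution mod 175 exists.
Back-substitute for the Bézout coefficients:
1 = 169 − 28·6
1 = −28·175 + 29·169
So 169·(29) ≡ 1 (mod 175), giving 169⁻¹ ≡ 29.
x ≡ 169⁻¹·93 ≡ 29·93 ≡ 72 (mod 175).

72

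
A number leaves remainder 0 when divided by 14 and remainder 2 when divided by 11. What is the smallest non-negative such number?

112

Write x = 0 + 14·k. Then 14·k ≡ 2 − 0 ≡ 2 (mod 11).
Need 14⁻¹ mod 11. Extended Euclid on (11, 3):
11 = 3·3 + 2
3 = 1·2 + 1
2 = 2·1 + 0
Back-substitute:
1 = 3 − 2
1 = −11 + 4·3
14⁻¹ ≡ 4 (mod 11), so k ≡ 4·2 ≡ 8 (mod 11).
x = 0 + 14·8 = 112.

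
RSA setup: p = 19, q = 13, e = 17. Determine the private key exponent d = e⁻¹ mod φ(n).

φ(n) = (p−1)(q−1) = 18·12 = 216.
Need d with 17·d ≡ 1 (mod 216). Apply the extended Euclidean algorithm:
216 = 12×17 + 12
17 = 1×12 + 5
12 = 2×5 + 2
5 = 2×2 + 1
2 = 2×1 + 0
Back-substitute:
1 = 5 − 2·2
1 = −2·12 + 5·5
1 = 5·17 − 7·12
1 = −7·216 + 89·17
So 17·89 ≡ 1 (mod 216), hence d = 89.

89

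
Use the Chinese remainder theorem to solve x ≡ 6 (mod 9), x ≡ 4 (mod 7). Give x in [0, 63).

60

Write x = 6 + 9·k. Then 9·k ≡ 4 − 6 ≡ 5 (mod 7).
Need 9⁻¹ mod 7. Extended Euclid on (7, 2):
7 = 3·2 + 1
2 = 2·1 + 0
Back-substitute:
1 = 7 − 3·2
9⁻¹ ≡ 4 (mod 7), so k ≡ 4·5 ≡ 6 (mod 7).
x = 6 + 9·6 = 60.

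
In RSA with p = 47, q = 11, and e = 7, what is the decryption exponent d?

263

φ(n) = (p−1)(q−1) = 46·10 = 460.
Need d with 7·d ≡ 1 (mod 460). Apply the extended Euclidean algorithm:
460 = 65×7 + 5
7 = 1×5 + 2
5 = 2×2 + 1
2 = 2×1 + 0
Back-substitute:
1 = 5 − 2·2
1 = −2·7 + 3·5
1 = 3·460 − 197·7
So 7·(-197) ≡ 1 (mod 460), hence d ≡ -197 ≡ 263 (mod 460).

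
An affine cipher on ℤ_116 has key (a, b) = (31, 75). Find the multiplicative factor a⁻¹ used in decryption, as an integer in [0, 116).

Run Euclid on (116, 31):
116 = 3*31 + 23
31 = 1*23 + 8
23 = 2*8 + 7
8 = 1*7 + 1
7 = 7*1 + 0
The gcd is 1. Working backward:
1 = 8 − 7
1 = −23 + 3·8
1 = 3·31 − 4·23
1 = −4·116 + 15·31
So 31·15 ≡ 1 (mod 116).

15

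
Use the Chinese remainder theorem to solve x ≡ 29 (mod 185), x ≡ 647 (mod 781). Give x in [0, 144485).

10019

Write x = 29 + 185·k. Then 185·k ≡ 647 − 29 ≡ 618 (mod 781).
Need 185⁻¹ mod 781. Extended Euclid on (781, 185):
781 = 4×185 + 41
185 = 4×41 + 21
41 = 1×21 + 20
21 = 1×20 + 1
20 = 20×1 + 0
Back-substitute:
1 = 21 − 20
1 = −41 + 2·21
1 = 2·185 − 9·41
1 = −9·781 + 38·185
185⁻¹ ≡ 38 (mod 781), so k ≡ 38·618 ≡ 54 (mod 781).
x = 29 + 185·54 = 10019.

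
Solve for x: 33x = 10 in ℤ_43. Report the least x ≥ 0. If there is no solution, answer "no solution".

First find gcd(33, 43):
43 = 1×33 + 10
33 = 3×10 + 3
10 = 3×3 + 1
3 = 3×1 + 0
gcd = 1, so a unique solution mod 43 exists.
Back-substitute for the Bézout coefficients:
1 = 10 − 3·3
1 = −3·33 + 10·10
1 = 10·43 − 13·33
So 33·(-13) ≡ 1 (mod 43), giving 33⁻¹ ≡ 30.
x ≡ 33⁻¹·10 ≡ 30·10 ≡ 42 (mod 43).

42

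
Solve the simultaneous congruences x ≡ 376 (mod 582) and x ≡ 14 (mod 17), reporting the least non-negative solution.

2122

Write x = 376 + 582·k. Then 582·k ≡ 14 − 376 ≡ 12 (mod 17).
Need 582⁻¹ mod 17. Extended Euclid on (17, 4):
17 = 4·4 + 1
4 = 4·1 + 0
Back-substitute:
1 = 17 − 4·4
582⁻¹ ≡ 13 (mod 17), so k ≡ 13·12 ≡ 3 (mod 17).
x = 376 + 582·3 = 2122.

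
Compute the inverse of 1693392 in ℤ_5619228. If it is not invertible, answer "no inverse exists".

no inverse exists

Compute gcd(1693392, 5619228):
5619228 = 3×1693392 + 539052
1693392 = 3×539052 + 76236
539052 = 7×76236 + 5400
76236 = 14×5400 + 636
5400 = 8×636 + 312
636 = 2×312 + 12
312 = 26×12 + 0
Since gcd = 12 > 1, 1693392 is not a unit mod 5619228.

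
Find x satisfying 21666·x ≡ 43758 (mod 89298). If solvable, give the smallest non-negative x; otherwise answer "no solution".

First find gcd(21666, 89298):
89298 = 4*21666 + 2634
21666 = 8*2634 + 594
2634 = 4*594 + 258
594 = 2*258 + 78
258 = 3*78 + 24
78 = 3*24 + 6
24 = 4*6 + 0
gcd = 6 and 6 | 43758, so solutions exist. Divide through by 6: 3611x ≡ 7293 (mod 14883).
Now find 3611⁻¹ mod 14883:
14883 = 4·3611 + 439
3611 = 8·439 + 99
439 = 4·99 + 43
99 = 2·43 + 13
43 = 3·13 + 4
13 = 3·4 + 1
4 = 4·1 + 0
Back-substitute:
1 = 13 − 3·4
1 = −3·43 + 10·13
1 = 10·99 − 23·43
1 = −23·439 + 102·99
1 = 102·3611 − 839·439
1 = −839·14883 + 3458·3611
So 3611⁻¹ ≡ 3458 (mod 14883).
Then x ≡ 3458·7293 ≡ 7392 (mod 14883); the smallest non-negative solution is x = 7392.

7392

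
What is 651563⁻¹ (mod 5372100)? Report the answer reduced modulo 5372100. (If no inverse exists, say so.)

4641227

Run Euclid on (5372100, 651563):
5372100 = 8×651563 + 159596
651563 = 4×159596 + 13179
159596 = 12×13179 + 1448
13179 = 9×1448 + 147
1448 = 9×147 + 125
147 = 1×125 + 22
125 = 5×22 + 15
22 = 1×15 + 7
15 = 2×7 + 1
7 = 7×1 + 0
The gcd is 1. Working backward:
1 = 15 − 2·7
1 = −2·22 + 3·15
1 = 3·125 − 17·22
1 = −17·147 + 20·125
1 = 20·1448 − 197·147
1 = −197·13179 + 1793·1448
1 = 1793·159596 − 21713·13179
1 = −21713·651563 + 88645·159596
1 = 88645·5372100 − 730873·651563
Thus 651563·(-730873) ≡ 1 (mod 5372100); reducing, -730873 mod 5372100 = 4641227.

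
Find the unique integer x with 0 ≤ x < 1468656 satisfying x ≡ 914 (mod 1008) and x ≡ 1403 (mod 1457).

268034

Write x = 914 + 1008·k. Then 1008·k ≡ 1403 − 914 ≡ 489 (mod 1457).
Need 1008⁻¹ mod 1457. Extended Euclid on (1457, 1008):
1457 = 1*1008 + 449
1008 = 2*449 + 110
449 = 4*110 + 9
110 = 12*9 + 2
9 = 4*2 + 1
2 = 2*1 + 0
Back-substitute:
1 = 9 − 4·2
1 = −4·110 + 49·9
1 = 49·449 − 200·110
1 = −200·1008 + 449·449
1 = 449·1457 − 649·1008
1008⁻¹ ≡ 808 (mod 1457), so k ≡ 808·489 ≡ 265 (mod 1457).
x = 914 + 1008·265 = 268034.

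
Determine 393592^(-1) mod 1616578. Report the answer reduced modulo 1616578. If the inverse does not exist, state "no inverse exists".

Euclidean algorithm on 1616578, 393592:
1616578 = 4×393592 + 42210
393592 = 9×42210 + 13702
42210 = 3×13702 + 1104
13702 = 12×1104 + 454
1104 = 2×454 + 196
454 = 2×196 + 62
196 = 3×62 + 10
62 = 6×10 + 2
10 = 5×2 + 0
gcd(393592, 1616578) = 2 ≠ 1, so 393592 has no multiplicative inverse modulo 1616578.

no inverse exists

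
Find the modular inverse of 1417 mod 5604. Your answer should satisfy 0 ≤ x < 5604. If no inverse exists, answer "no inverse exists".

Run Euclid on (5604, 1417):
5604 = 3·1417 + 1353
1417 = 1·1353 + 64
1353 = 21·64 + 9
64 = 7·9 + 1
9 = 9·1 + 0
The gcd is 1. Working backward:
1 = 64 − 7·9
1 = −7·1353 + 148·64
1 = 148·1417 − 155·1353
1 = −155·5604 + 613·1417
So 1417·613 ≡ 1 (mod 5604).

613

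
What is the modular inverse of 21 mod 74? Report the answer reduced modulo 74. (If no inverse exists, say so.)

Apply the Euclidean algorithm to 74 and 21:
74 = 3*21 + 11
21 = 1*11 + 10
11 = 1*10 + 1
10 = 10*1 + 0
The gcd is 1. Working backward:
1 = 11 − 10
1 = −21 + 2·11
1 = 2·74 − 7·21
Thus 21·(-7) ≡ 1 (mod 74); reducing, -7 mod 74 = 67.

67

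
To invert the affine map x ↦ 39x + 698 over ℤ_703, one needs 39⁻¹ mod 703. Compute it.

gcd(703, 39) by repeated division:
703 = 18·39 + 1
39 = 39·1 + 0
Since gcd(39, 703) = 1, back-substitute to write 1 as a combination:
1 = 703 − 18·39
Thus 39·(-18) ≡ 1 (mod 703); reducing, -18 mod 703 = 685.

685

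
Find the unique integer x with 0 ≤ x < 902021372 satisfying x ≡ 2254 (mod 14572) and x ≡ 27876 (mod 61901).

Write x = 2254 + 14572·k. Then 14572·k ≡ 27876 − 2254 ≡ 25622 (mod 61901).
Need 14572⁻¹ mod 61901. Extended Euclid on (61901, 14572):
61901 = 4×14572 + 3613
14572 = 4×3613 + 120
3613 = 30×120 + 13
120 = 9×13 + 3
13 = 4×3 + 1
3 = 3×1 + 0
Back-substitute:
1 = 13 − 4·3
1 = −4·120 + 37·13
1 = 37·3613 − 1114·120
1 = −1114·14572 + 4493·3613
1 = 4493·61901 − 19086·14572
14572⁻¹ ≡ 42815 (mod 61901), so k ≡ 42815·25622 ≡ 58309 (mod 61901).
x = 2254 + 14572·58309 = 849681002.

849681002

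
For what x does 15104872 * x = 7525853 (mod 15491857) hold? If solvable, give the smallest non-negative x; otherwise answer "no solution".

1366039

First find gcd(15104872, 15491857):
15491857 = 1×15104872 + 386985
15104872 = 39×386985 + 12457
386985 = 31×12457 + 818
12457 = 15×818 + 187
818 = 4×187 + 70
187 = 2×70 + 47
70 = 1×47 + 23
47 = 2×23 + 1
23 = 23×1 + 0
gcd = 1, so a unique solution mod 15491857 exists.
Back-substitute for the Bézout coefficients:
1 = 47 − 2·23
1 = −2·70 + 3·47
1 = 3·187 − 8·70
1 = −8·818 + 35·187
1 = 35·12457 − 533·818
1 = −533·386985 + 16558·12457
1 = 16558·15104872 − 646295·386985
1 = −646295·15491857 + 662853·15104872
So 15104872·(662853) ≡ 1 (mod 15491857), giving 15104872⁻¹ ≡ 662853.
x ≡ 15104872⁻¹·7525853 ≡ 662853·7525853 ≡ 1366039 (mod 15491857).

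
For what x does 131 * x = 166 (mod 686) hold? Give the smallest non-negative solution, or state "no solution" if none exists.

First find gcd(131, 686):
686 = 5·131 + 31
131 = 4·31 + 7
31 = 4·7 + 3
7 = 2·3 + 1
3 = 3·1 + 0
gcd = 1, so a unique solution mod 686 exists.
Back-substitute for the Bézout coefficients:
1 = 7 − 2·3
1 = −2·31 + 9·7
1 = 9·131 − 38·31
1 = −38·686 + 199·131
So 131·(199) ≡ 1 (mod 686), giving 131⁻¹ ≡ 199.
x ≡ 131⁻¹·166 ≡ 199·166 ≡ 106 (mod 686).

106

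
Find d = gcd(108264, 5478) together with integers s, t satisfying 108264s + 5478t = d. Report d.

6

Apply Euclid's algorithm to 108264 and 5478:
108264 = 19*5478 + 4182
5478 = 1*4182 + 1296
4182 = 3*1296 + 294
1296 = 4*294 + 120
294 = 2*120 + 54
120 = 2*54 + 12
54 = 4*12 + 6
12 = 2*6 + 0
gcd(108264, 5478) = 6.
Working backward:
6 = 54 − 4·12
6 = −4·120 + 9·54
6 = 9·294 − 22·120
6 = −22·1296 + 97·294
6 = 97·4182 − 313·1296
6 = −313·5478 + 410·4182
6 = 410·108264 − 8103·5478
So 6 = (410)·108264 + (-8103)·5478.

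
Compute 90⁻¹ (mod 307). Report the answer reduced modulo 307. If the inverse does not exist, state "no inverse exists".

Extended Euclidean algorithm:
307 = 3*90 + 37
90 = 2*37 + 16
37 = 2*16 + 5
16 = 3*5 + 1
5 = 5*1 + 0
The gcd is 1. Working backward:
1 = 16 − 3·5
1 = −3·37 + 7·16
1 = 7·90 − 17·37
1 = −17·307 + 58·90
So 90·58 ≡ 1 (mod 307).

58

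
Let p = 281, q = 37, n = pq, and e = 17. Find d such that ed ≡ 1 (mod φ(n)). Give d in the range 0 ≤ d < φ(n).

593

φ(n) = (p−1)(q−1) = 280·36 = 10080.
Need d with 17·d ≡ 1 (mod 10080). Apply the extended Euclidean algorithm:
10080 = 592×17 + 16
17 = 1×16 + 1
16 = 16×1 + 0
Back-substitute:
1 = 17 − 16
1 = −10080 + 593·17
So 17·593 ≡ 1 (mod 10080), hence d = 593.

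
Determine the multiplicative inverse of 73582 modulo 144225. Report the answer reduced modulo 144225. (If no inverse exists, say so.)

Extended Euclidean algorithm:
144225 = 1·73582 + 70643
73582 = 1·70643 + 2939
70643 = 24·2939 + 107
2939 = 27·107 + 50
107 = 2·50 + 7
50 = 7·7 + 1
7 = 7·1 + 0
gcd = 1, so the inverse exists. Back-substitute:
1 = 50 − 7·7
1 = −7·107 + 15·50
1 = 15·2939 − 412·107
1 = −412·70643 + 9903·2939
1 = 9903·73582 − 10315·70643
1 = −10315·144225 + 20218·73582
So 73582·20218 ≡ 1 (mod 144225).

20218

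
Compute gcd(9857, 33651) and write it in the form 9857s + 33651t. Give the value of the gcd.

1

Euclidean algorithm:
33651 = 3×9857 + 4080
9857 = 2×4080 + 1697
4080 = 2×1697 + 686
1697 = 2×686 + 325
686 = 2×325 + 36
325 = 9×36 + 1
36 = 36×1 + 0
gcd(9857, 33651) = 1.
Express as a combination:
1 = 325 − 9·36
1 = −9·686 + 19·325
1 = 19·1697 − 47·686
1 = −47·4080 + 113·1697
1 = 113·9857 − 273·4080
1 = −273·33651 + 932·9857
So 1 = (-273)·33651 + (932)·9857.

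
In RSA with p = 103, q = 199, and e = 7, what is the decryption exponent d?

φ(n) = (p−1)(q−1) = 102·198 = 20196.
Need d with 7·d ≡ 1 (mod 20196). Apply the extended Euclidean algorithm:
20196 = 2885·7 + 1
7 = 7·1 + 0
Back-substitute:
1 = 20196 − 2885·7
So 7·(-2885) ≡ 1 (mod 20196), hence d ≡ -2885 ≡ 17311 (mod 20196).

17311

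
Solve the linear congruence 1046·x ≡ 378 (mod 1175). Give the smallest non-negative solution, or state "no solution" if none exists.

243

First find gcd(1046, 1175):
1175 = 1·1046 + 129
1046 = 8·129 + 14
129 = 9·14 + 3
14 = 4·3 + 2
3 = 1·2 + 1
2 = 2·1 + 0
gcd = 1, so a unique solution mod 1175 exists.
Back-substitute for the Bézout coefficients:
1 = 3 − 2
1 = −14 + 5·3
1 = 5·129 − 46·14
1 = −46·1046 + 373·129
1 = 373·1175 − 419·1046
So 1046·(-419) ≡ 1 (mod 1175), giving 1046⁻¹ ≡ 756.
x ≡ 1046⁻¹·378 ≡ 756·378 ≡ 243 (mod 1175).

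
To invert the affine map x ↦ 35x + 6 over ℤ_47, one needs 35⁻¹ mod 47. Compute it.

Extended Euclidean algorithm:
47 = 1·35 + 12
35 = 2·12 + 11
12 = 1·11 + 1
11 = 11·1 + 0
Since gcd(35, 47) = 1, back-substitute to write 1 as a combination:
1 = 12 − 11
1 = −35 + 3·12
1 = 3·47 − 4·35
Hence 35⁻¹ ≡ -4 ≡ 43 (mod 47).

43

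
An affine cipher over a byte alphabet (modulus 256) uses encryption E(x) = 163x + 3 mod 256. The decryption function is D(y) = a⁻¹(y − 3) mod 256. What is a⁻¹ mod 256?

Apply the Euclidean algorithm to 256 and 163:
256 = 1·163 + 93
163 = 1·93 + 70
93 = 1·70 + 23
70 = 3·23 + 1
23 = 23·1 + 0
gcd = 1, so the inverse exists. Back-substitute:
1 = 70 − 3·23
1 = −3·93 + 4·70
1 = 4·163 − 7·93
1 = −7·256 + 11·163
So 163·11 ≡ 1 (mod 256).

11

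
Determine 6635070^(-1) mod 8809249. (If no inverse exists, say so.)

2117279

Extended Euclidean algorithm:
8809249 = 1·6635070 + 2174179
6635070 = 3·2174179 + 112533
2174179 = 19·112533 + 36052
112533 = 3·36052 + 4377
36052 = 8·4377 + 1036
4377 = 4·1036 + 233
1036 = 4·233 + 104
233 = 2·104 + 25
104 = 4·25 + 4
25 = 6·4 + 1
4 = 4·1 + 0
Since gcd(6635070, 8809249) = 1, back-substitute to write 1 as a combination:
1 = 25 − 6·4
1 = −6·104 + 25·25
1 = 25·233 − 56·104
1 = −56·1036 + 249·233
1 = 249·4377 − 1052·1036
1 = −1052·36052 + 8665·4377
1 = 8665·112533 − 27047·36052
1 = −27047·2174179 + 522558·112533
1 = 522558·6635070 − 1594721·2174179
1 = −1594721·8809249 + 2117279·6635070
So 6635070·2117279 ≡ 1 (mod 8809249).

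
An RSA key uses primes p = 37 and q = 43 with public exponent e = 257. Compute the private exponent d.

φ(n) = (p−1)(q−1) = 36·42 = 1512.
Need d with 257·d ≡ 1 (mod 1512). Apply the extended Euclidean algorithm:
1512 = 5*257 + 227
257 = 1*227 + 30
227 = 7*30 + 17
30 = 1*17 + 13
17 = 1*13 + 4
13 = 3*4 + 1
4 = 4*1 + 0
Back-substitute:
1 = 13 − 3·4
1 = −3·17 + 4·13
1 = 4·30 − 7·17
1 = −7·227 + 53·30
1 = 53·257 − 60·227
1 = −60·1512 + 353·257
So 257·353 ≡ 1 (mod 1512), hence d = 353.

353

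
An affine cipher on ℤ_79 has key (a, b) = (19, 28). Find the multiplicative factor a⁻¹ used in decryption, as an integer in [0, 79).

Extended Euclidean algorithm:
79 = 4×19 + 3
19 = 6×3 + 1
3 = 3×1 + 0
Since gcd(19, 79) = 1, back-substitute to write 1 as a combination:
1 = 19 − 6·3
1 = −6·79 + 25·19
So 19·25 ≡ 1 (mod 79).

25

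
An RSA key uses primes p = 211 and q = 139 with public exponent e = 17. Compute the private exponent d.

φ(n) = (p−1)(q−1) = 210·138 = 28980.
Need d with 17·d ≡ 1 (mod 28980). Apply the extended Euclidean algorithm:
28980 = 1704*17 + 12
17 = 1*12 + 5
12 = 2*5 + 2
5 = 2*2 + 1
2 = 2*1 + 0
Back-substitute:
1 = 5 − 2·2
1 = −2·12 + 5·5
1 = 5·17 − 7·12
1 = −7·28980 + 11933·17
So 17·11933 ≡ 1 (mod 28980), hence d = 11933.

11933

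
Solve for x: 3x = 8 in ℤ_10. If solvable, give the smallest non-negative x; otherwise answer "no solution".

First find gcd(3, 10):
10 = 3*3 + 1
3 = 3*1 + 0
gcd = 1, so a unique solution mod 10 exists.
Back-substitute for the Bézout coefficients:
1 = 10 − 3·3
So 3·(-3) ≡ 1 (mod 10), giving 3⁻¹ ≡ 7.
x ≡ 3⁻¹·8 ≡ 7·8 ≡ 6 (mod 10).

6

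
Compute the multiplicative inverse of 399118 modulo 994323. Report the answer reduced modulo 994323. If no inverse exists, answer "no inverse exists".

113551

Apply the Euclidean algorithm to 994323 and 399118:
994323 = 2*399118 + 196087
399118 = 2*196087 + 6944
196087 = 28*6944 + 1655
6944 = 4*1655 + 324
1655 = 5*324 + 35
324 = 9*35 + 9
35 = 3*9 + 8
9 = 1*8 + 1
8 = 8*1 + 0
Since gcd(399118, 994323) = 1, back-substitute to write 1 as a combination:
1 = 9 − 8
1 = −35 + 4·9
1 = 4·324 − 37·35
1 = −37·1655 + 189·324
1 = 189·6944 − 793·1655
1 = −793·196087 + 22393·6944
1 = 22393·399118 − 45579·196087
1 = −45579·994323 + 113551·399118
So 399118·113551 ≡ 1 (mod 994323).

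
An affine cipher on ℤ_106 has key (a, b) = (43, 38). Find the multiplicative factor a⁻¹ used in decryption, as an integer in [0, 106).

37

gcd(106, 43) by repeated division:
106 = 2×43 + 20
43 = 2×20 + 3
20 = 6×3 + 2
3 = 1×2 + 1
2 = 2×1 + 0
The gcd is 1. Working backward:
1 = 3 − 2
1 = −20 + 7·3
1 = 7·43 − 15·20
1 = −15·106 + 37·43
So 43·37 ≡ 1 (mod 106).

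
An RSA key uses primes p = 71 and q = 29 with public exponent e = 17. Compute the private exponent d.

1153

φ(n) = (p−1)(q−1) = 70·28 = 1960.
Need d with 17·d ≡ 1 (mod 1960). Apply the extended Euclidean algorithm:
1960 = 115*17 + 5
17 = 3*5 + 2
5 = 2*2 + 1
2 = 2*1 + 0
Back-substitute:
1 = 5 − 2·2
1 = −2·17 + 7·5
1 = 7·1960 − 807·17
So 17·(-807) ≡ 1 (mod 1960), hence d ≡ -807 ≡ 1153 (mod 1960).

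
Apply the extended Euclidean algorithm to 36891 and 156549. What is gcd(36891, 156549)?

3

Euclidean algorithm:
156549 = 4×36891 + 8985
36891 = 4×8985 + 951
8985 = 9×951 + 426
951 = 2×426 + 99
426 = 4×99 + 30
99 = 3×30 + 9
30 = 3×9 + 3
9 = 3×3 + 0
gcd(36891, 156549) = 3.
Back-substituting:
3 = 30 − 3·9
3 = −3·99 + 10·30
3 = 10·426 − 43·99
3 = −43·951 + 96·426
3 = 96·8985 − 907·951
3 = −907·36891 + 3724·8985
3 = 3724·156549 − 15803·36891
So 3 = (3724)·156549 + (-15803)·36891.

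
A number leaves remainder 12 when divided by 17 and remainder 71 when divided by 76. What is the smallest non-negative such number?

Write x = 12 + 17·k. Then 17·k ≡ 71 − 12 ≡ 59 (mod 76).
Need 17⁻¹ mod 76. Extended Euclid on (76, 17):
76 = 4*17 + 8
17 = 2*8 + 1
8 = 8*1 + 0
Back-substitute:
1 = 17 − 2·8
1 = −2·76 + 9·17
17⁻¹ ≡ 9 (mod 76), so k ≡ 9·59 ≡ 75 (mod 76).
x = 12 + 17·75 = 1287.

1287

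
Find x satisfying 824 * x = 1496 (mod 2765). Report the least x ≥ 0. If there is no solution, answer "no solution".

First find gcd(824, 2765):
2765 = 3·824 + 293
824 = 2·293 + 238
293 = 1·238 + 55
238 = 4·55 + 18
55 = 3·18 + 1
18 = 18·1 + 0
gcd = 1, so a unique solution mod 2765 exists.
Back-substitute for the Bézout coefficients:
1 = 55 − 3·18
1 = −3·238 + 13·55
1 = 13·293 − 16·238
1 = −16·824 + 45·293
1 = 45·2765 − 151·824
So 824·(-151) ≡ 1 (mod 2765), giving 824⁻¹ ≡ 2614.
x ≡ 824⁻¹·1496 ≡ 2614·1496 ≡ 834 (mod 2765).

834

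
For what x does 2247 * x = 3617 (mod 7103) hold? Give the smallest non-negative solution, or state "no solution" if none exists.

First find gcd(2247, 7103):
7103 = 3*2247 + 362
2247 = 6*362 + 75
362 = 4*75 + 62
75 = 1*62 + 13
62 = 4*13 + 10
13 = 1*10 + 3
10 = 3*3 + 1
3 = 3*1 + 0
gcd = 1, so a unique solution mod 7103 exists.
Back-substitute for the Bézout coefficients:
1 = 10 − 3·3
1 = −3·13 + 4·10
1 = 4·62 − 19·13
1 = −19·75 + 23·62
1 = 23·362 − 111·75
1 = −111·2247 + 689·362
1 = 689·7103 − 2178·2247
So 2247·(-2178) ≡ 1 (mod 7103), giving 2247⁻¹ ≡ 4925.
x ≡ 2247⁻¹·3617 ≡ 4925·3617 ≡ 6504 (mod 7103).

6504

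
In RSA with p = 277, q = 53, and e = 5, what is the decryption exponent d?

5741

φ(n) = (p−1)(q−1) = 276·52 = 14352.
Need d with 5·d ≡ 1 (mod 14352). Apply the extended Euclidean algorithm:
14352 = 2870×5 + 2
5 = 2×2 + 1
2 = 2×1 + 0
Back-substitute:
1 = 5 − 2·2
1 = −2·14352 + 5741·5
So 5·5741 ≡ 1 (mod 14352), hence d = 5741.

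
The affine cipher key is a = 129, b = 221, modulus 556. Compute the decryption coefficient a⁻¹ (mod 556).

Extended Euclidean algorithm:
556 = 4*129 + 40
129 = 3*40 + 9
40 = 4*9 + 4
9 = 2*4 + 1
4 = 4*1 + 0
gcd = 1, so the inverse exists. Back-substitute:
1 = 9 − 2·4
1 = −2·40 + 9·9
1 = 9·129 − 29·40
1 = −29·556 + 125·129
So 129·125 ≡ 1 (mod 556).

125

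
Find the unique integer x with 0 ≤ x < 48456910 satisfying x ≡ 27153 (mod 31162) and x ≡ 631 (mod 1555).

Write x = 27153 + 31162·k. Then 31162·k ≡ 631 − 27153 ≡ 1468 (mod 1555).
Need 31162⁻¹ mod 1555. Extended Euclid on (1555, 62):
1555 = 25×62 + 5
62 = 12×5 + 2
5 = 2×2 + 1
2 = 2×1 + 0
Back-substitute:
1 = 5 − 2·2
1 = −2·62 + 25·5
1 = 25·1555 − 627·62
31162⁻¹ ≡ 928 (mod 1555), so k ≡ 928·1468 ≡ 124 (mod 1555).
x = 27153 + 31162·124 = 3891241.

3891241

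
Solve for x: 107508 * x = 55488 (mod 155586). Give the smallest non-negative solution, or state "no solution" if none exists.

837

First find gcd(107508, 155586):
155586 = 1*107508 + 48078
107508 = 2*48078 + 11352
48078 = 4*11352 + 2670
11352 = 4*2670 + 672
2670 = 3*672 + 654
672 = 1*654 + 18
654 = 36*18 + 6
18 = 3*6 + 0
gcd = 6 and 6 | 55488, so solutions exist. Divide through by 6: 17918x ≡ 9248 (mod 25931).
Now find 17918⁻¹ mod 25931:
25931 = 1·17918 + 8013
17918 = 2·8013 + 1892
8013 = 4·1892 + 445
1892 = 4·445 + 112
445 = 3·112 + 109
112 = 1·109 + 3
109 = 36·3 + 1
3 = 3·1 + 0
Back-substitute:
1 = 109 − 36·3
1 = −36·112 + 37·109
1 = 37·445 − 147·112
1 = −147·1892 + 625·445
1 = 625·8013 − 2647·1892
1 = −2647·17918 + 5919·8013
1 = 5919·25931 − 8566·17918
So 17918·(-8566) ≡ 1 (mod 25931), i.e. 17918⁻¹ ≡ 17365.
Then x ≡ 17365·9248 ≡ 837 (mod 25931); the smallest non-negative solution is x = 837.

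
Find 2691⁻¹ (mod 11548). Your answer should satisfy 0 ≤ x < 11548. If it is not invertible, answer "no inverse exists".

11003

gcd(11548, 2691) by repeated division:
11548 = 4·2691 + 784
2691 = 3·784 + 339
784 = 2·339 + 106
339 = 3·106 + 21
106 = 5·21 + 1
21 = 21·1 + 0
The gcd is 1. Working backward:
1 = 106 − 5·21
1 = −5·339 + 16·106
1 = 16·784 − 37·339
1 = −37·2691 + 127·784
1 = 127·11548 − 545·2691
Hence 2691⁻¹ ≡ -545 ≡ 11003 (mod 11548).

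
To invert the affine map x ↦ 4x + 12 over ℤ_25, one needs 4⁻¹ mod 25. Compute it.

19

Apply the Euclidean algorithm to 25 and 4:
25 = 6*4 + 1
4 = 4*1 + 0
gcd = 1, so the inverse exists. Back-substitute:
1 = 25 − 6·4
Thus 4·(-6) ≡ 1 (mod 25); reducing, -6 mod 25 = 19.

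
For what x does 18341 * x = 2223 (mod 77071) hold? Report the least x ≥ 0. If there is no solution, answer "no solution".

First find gcd(18341, 77071):
77071 = 4·18341 + 3707
18341 = 4·3707 + 3513
3707 = 1·3513 + 194
3513 = 18·194 + 21
194 = 9·21 + 5
21 = 4·5 + 1
5 = 5·1 + 0
gcd = 1, so a unique solution mod 77071 exists.
Back-substitute for the Bézout coefficients:
1 = 21 − 4·5
1 = −4·194 + 37·21
1 = 37·3513 − 670·194
1 = −670·3707 + 707·3513
1 = 707·18341 − 3498·3707
1 = −3498·77071 + 14699·18341
So 18341·(14699) ≡ 1 (mod 77071), giving 18341⁻¹ ≡ 14699.
x ≡ 18341⁻¹·2223 ≡ 14699·2223 ≡ 74844 (mod 77071).

74844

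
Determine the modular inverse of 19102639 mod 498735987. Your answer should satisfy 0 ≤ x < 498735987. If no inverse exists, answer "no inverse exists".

477984883

gcd(498735987, 19102639) by repeated division:
498735987 = 26·19102639 + 2067373
19102639 = 9·2067373 + 496282
2067373 = 4·496282 + 82245
496282 = 6·82245 + 2812
82245 = 29·2812 + 697
2812 = 4·697 + 24
697 = 29·24 + 1
24 = 24·1 + 0
Since gcd(19102639, 498735987) = 1, back-substitute to write 1 as a combination:
1 = 697 − 29·24
1 = −29·2812 + 117·697
1 = 117·82245 − 3422·2812
1 = −3422·496282 + 20649·82245
1 = 20649·2067373 − 86018·496282
1 = −86018·19102639 + 794811·2067373
1 = 794811·498735987 − 20751104·19102639
So 19102639·(-20751104) ≡ 1 (mod 498735987), and -20751104 ≡ 477984883 (mod 498735987).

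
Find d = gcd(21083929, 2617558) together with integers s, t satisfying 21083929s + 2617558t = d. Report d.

1

Apply Euclid's algorithm to 21083929 and 2617558:
21083929 = 8×2617558 + 143465
2617558 = 18×143465 + 35188
143465 = 4×35188 + 2713
35188 = 12×2713 + 2632
2713 = 1×2632 + 81
2632 = 32×81 + 40
81 = 2×40 + 1
40 = 40×1 + 0
gcd(21083929, 2617558) = 1.
Working backward:
1 = 81 − 2·40
1 = −2·2632 + 65·81
1 = 65·2713 − 67·2632
1 = −67·35188 + 869·2713
1 = 869·143465 − 3543·35188
1 = −3543·2617558 + 64643·143465
1 = 64643·21083929 − 520687·2617558
So 1 = (64643)·21083929 + (-520687)·2617558.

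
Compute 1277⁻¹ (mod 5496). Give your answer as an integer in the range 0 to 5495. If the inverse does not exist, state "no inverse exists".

4037

Run Euclid on (5496, 1277):
5496 = 4·1277 + 388
1277 = 3·388 + 113
388 = 3·113 + 49
113 = 2·49 + 15
49 = 3·15 + 4
15 = 3·4 + 3
4 = 1·3 + 1
3 = 3·1 + 0
The gcd is 1. Working backward:
1 = 4 − 3
1 = −15 + 4·4
1 = 4·49 − 13·15
1 = −13·113 + 30·49
1 = 30·388 − 103·113
1 = −103·1277 + 339·388
1 = 339·5496 − 1459·1277
So 1277·(-1459) ≡ 1 (mod 5496), and -1459 ≡ 4037 (mod 5496).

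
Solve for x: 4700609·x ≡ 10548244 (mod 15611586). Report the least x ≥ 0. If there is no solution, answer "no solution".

First find gcd(4700609, 15611586):
15611586 = 3*4700609 + 1509759
4700609 = 3*1509759 + 171332
1509759 = 8*171332 + 139103
171332 = 1*139103 + 32229
139103 = 4*32229 + 10187
32229 = 3*10187 + 1668
10187 = 6*1668 + 179
1668 = 9*179 + 57
179 = 3*57 + 8
57 = 7*8 + 1
8 = 8*1 + 0
gcd = 1, so a unique solution mod 15611586 exists.
Back-substitute for the Bézout coefficients:
1 = 57 − 7·8
1 = −7·179 + 22·57
1 = 22·1668 − 205·179
1 = −205·10187 + 1252·1668
1 = 1252·32229 − 3961·10187
1 = −3961·139103 + 17096·32229
1 = 17096·171332 − 21057·139103
1 = −21057·1509759 + 185552·171332
1 = 185552·4700609 − 577713·1509759
1 = −577713·15611586 + 1918691·4700609
So 4700609·(1918691) ≡ 1 (mod 15611586), giving 4700609⁻¹ ≡ 1918691.
x ≡ 4700609⁻¹·10548244 ≡ 1918691·10548244 ≡ 7572962 (mod 15611586).

7572962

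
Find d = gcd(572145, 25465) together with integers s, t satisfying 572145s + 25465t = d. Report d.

Apply Euclid's algorithm to 572145 and 25465:
572145 = 22·25465 + 11915
25465 = 2·11915 + 1635
11915 = 7·1635 + 470
1635 = 3·470 + 225
470 = 2·225 + 20
225 = 11·20 + 5
20 = 4·5 + 0
gcd(572145, 25465) = 5.
Express as a combination:
5 = 225 − 11·20
5 = −11·470 + 23·225
5 = 23·1635 − 80·470
5 = −80·11915 + 583·1635
5 = 583·25465 − 1246·11915
5 = −1246·572145 + 27995·25465
So 5 = (-1246)·572145 + (27995)·25465.

5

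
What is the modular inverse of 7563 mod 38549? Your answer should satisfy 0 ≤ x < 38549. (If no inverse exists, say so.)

4149

Run Euclid on (38549, 7563):
38549 = 5·7563 + 734
7563 = 10·734 + 223
734 = 3·223 + 65
223 = 3·65 + 28
65 = 2·28 + 9
28 = 3·9 + 1
9 = 9·1 + 0
The gcd is 1. Working backward:
1 = 28 − 3·9
1 = −3·65 + 7·28
1 = 7·223 − 24·65
1 = −24·734 + 79·223
1 = 79·7563 − 814·734
1 = −814·38549 + 4149·7563
So 7563·4149 ≡ 1 (mod 38549).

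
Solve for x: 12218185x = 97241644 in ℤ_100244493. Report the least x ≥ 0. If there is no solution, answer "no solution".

First find gcd(12218185, 100244493):
100244493 = 8×12218185 + 2499013
12218185 = 4×2499013 + 2222133
2499013 = 1×2222133 + 276880
2222133 = 8×276880 + 7093
276880 = 39×7093 + 253
7093 = 28×253 + 9
253 = 28×9 + 1
9 = 9×1 + 0
gcd = 1, so a unique solution mod 100244493 exists.
Back-substitute for the Bézout coefficients:
1 = 253 − 28·9
1 = −28·7093 + 785·253
1 = 785·276880 − 30643·7093
1 = −30643·2222133 + 245929·276880
1 = 245929·2499013 − 276572·2222133
1 = −276572·12218185 + 1352217·2499013
1 = 1352217·100244493 − 11094308·12218185
So 12218185·(-11094308) ≡ 1 (mod 100244493), giving 12218185⁻¹ ≡ 89150185.
x ≡ 12218185⁻¹·97241644 ≡ 89150185·97241644 ≡ 78835816 (mod 100244493).

78835816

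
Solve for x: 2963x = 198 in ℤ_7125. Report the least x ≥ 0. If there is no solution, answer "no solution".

First find gcd(2963, 7125):
7125 = 2·2963 + 1199
2963 = 2·1199 + 565
1199 = 2·565 + 69
565 = 8·69 + 13
69 = 5·13 + 4
13 = 3·4 + 1
4 = 4·1 + 0
gcd = 1, so a unique solution mod 7125 exists.
Back-substitute for the Bézout coefficients:
1 = 13 − 3·4
1 = −3·69 + 16·13
1 = 16·565 − 131·69
1 = −131·1199 + 278·565
1 = 278·2963 − 687·1199
1 = −687·7125 + 1652·2963
So 2963·(1652) ≡ 1 (mod 7125), giving 2963⁻¹ ≡ 1652.
x ≡ 2963⁻¹·198 ≡ 1652·198 ≡ 6471 (mod 7125).

6471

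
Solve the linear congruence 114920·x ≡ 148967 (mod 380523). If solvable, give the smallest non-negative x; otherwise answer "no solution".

27322

First find gcd(114920, 380523):
380523 = 3×114920 + 35763
114920 = 3×35763 + 7631
35763 = 4×7631 + 5239
7631 = 1×5239 + 2392
5239 = 2×2392 + 455
2392 = 5×455 + 117
455 = 3×117 + 104
117 = 1×104 + 13
104 = 8×13 + 0
gcd = 13 and 13 | 148967, so solutions exist. Divide through by 13: 8840x ≡ 11459 (mod 29271).
Now find 8840⁻¹ mod 29271:
29271 = 3*8840 + 2751
8840 = 3*2751 + 587
2751 = 4*587 + 403
587 = 1*403 + 184
403 = 2*184 + 35
184 = 5*35 + 9
35 = 3*9 + 8
9 = 1*8 + 1
8 = 8*1 + 0
Back-substitute:
1 = 9 − 8
1 = −35 + 4·9
1 = 4·184 − 21·35
1 = −21·403 + 46·184
1 = 46·587 − 67·403
1 = −67·2751 + 314·587
1 = 314·8840 − 1009·2751
1 = −1009·29271 + 3341·8840
So 8840⁻¹ ≡ 3341 (mod 29271).
Then x ≡ 3341·11459 ≡ 27322 (mod 29271); the smallest non-negative solution is x = 27322.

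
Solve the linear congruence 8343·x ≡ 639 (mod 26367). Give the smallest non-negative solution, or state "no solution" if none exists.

1043

First find gcd(8343, 26367):
26367 = 3×8343 + 1338
8343 = 6×1338 + 315
1338 = 4×315 + 78
315 = 4×78 + 3
78 = 26×3 + 0
gcd = 3 and 3 | 639, so solutions exist. Divide through by 3: 2781x ≡ 213 (mod 8789).
Now find 2781⁻¹ mod 8789:
8789 = 3×2781 + 446
2781 = 6×446 + 105
446 = 4×105 + 26
105 = 4×26 + 1
26 = 26×1 + 0
Back-substitute:
1 = 105 − 4·26
1 = −4·446 + 17·105
1 = 17·2781 − 106·446
1 = −106·8789 + 335·2781
So 2781⁻¹ ≡ 335 (mod 8789).
Then x ≡ 335·213 ≡ 1043 (mod 8789); the smallest non-negative solution is x = 1043.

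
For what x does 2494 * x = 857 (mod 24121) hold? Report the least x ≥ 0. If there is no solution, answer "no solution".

First find gcd(2494, 24121):
24121 = 9×2494 + 1675
2494 = 1×1675 + 819
1675 = 2×819 + 37
819 = 22×37 + 5
37 = 7×5 + 2
5 = 2×2 + 1
2 = 2×1 + 0
gcd = 1, so a unique solution mod 24121 exists.
Back-substitute for the Bézout coefficients:
1 = 5 − 2·2
1 = −2·37 + 15·5
1 = 15·819 − 332·37
1 = −332·1675 + 679·819
1 = 679·2494 − 1011·1675
1 = −1011·24121 + 9778·2494
So 2494·(9778) ≡ 1 (mod 24121), giving 2494⁻¹ ≡ 9778.
x ≡ 2494⁻¹·857 ≡ 9778·857 ≡ 9759 (mod 24121).

9759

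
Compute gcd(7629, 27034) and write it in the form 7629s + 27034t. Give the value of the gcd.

1

Repeated division:
27034 = 3×7629 + 4147
7629 = 1×4147 + 3482
4147 = 1×3482 + 665
3482 = 5×665 + 157
665 = 4×157 + 37
157 = 4×37 + 9
37 = 4×9 + 1
9 = 9×1 + 0
gcd(7629, 27034) = 1.
Express as a combination:
1 = 37 − 4·9
1 = −4·157 + 17·37
1 = 17·665 − 72·157
1 = −72·3482 + 377·665
1 = 377·4147 − 449·3482
1 = −449·7629 + 826·4147
1 = 826·27034 − 2927·7629
So 1 = (826)·27034 + (-2927)·7629.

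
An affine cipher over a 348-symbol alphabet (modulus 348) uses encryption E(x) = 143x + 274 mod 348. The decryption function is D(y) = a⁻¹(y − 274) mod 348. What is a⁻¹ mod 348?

Apply the Euclidean algorithm to 348 and 143:
348 = 2*143 + 62
143 = 2*62 + 19
62 = 3*19 + 5
19 = 3*5 + 4
5 = 1*4 + 1
4 = 4*1 + 0
The gcd is 1. Working backward:
1 = 5 − 4
1 = −19 + 4·5
1 = 4·62 − 13·19
1 = −13·143 + 30·62
1 = 30·348 − 73·143
Thus 143·(-73) ≡ 1 (mod 348); reducing, -73 mod 348 = 275.

275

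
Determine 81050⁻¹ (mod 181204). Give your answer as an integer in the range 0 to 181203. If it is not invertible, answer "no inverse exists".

Euclidean algorithm on 181204, 81050:
181204 = 2*81050 + 19104
81050 = 4*19104 + 4634
19104 = 4*4634 + 568
4634 = 8*568 + 90
568 = 6*90 + 28
90 = 3*28 + 6
28 = 4*6 + 4
6 = 1*4 + 2
4 = 2*2 + 0
The gcd is 2, not 1, hence no inverse exists.

no inverse exists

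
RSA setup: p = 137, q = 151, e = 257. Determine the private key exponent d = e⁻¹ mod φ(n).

16193

φ(n) = (p−1)(q−1) = 136·150 = 20400.
Need d with 257·d ≡ 1 (mod 20400). Apply the extended Euclidean algorithm:
20400 = 79·257 + 97
257 = 2·97 + 63
97 = 1·63 + 34
63 = 1·34 + 29
34 = 1·29 + 5
29 = 5·5 + 4
5 = 1·4 + 1
4 = 4·1 + 0
Back-substitute:
1 = 5 − 4
1 = −29 + 6·5
1 = 6·34 − 7·29
1 = −7·63 + 13·34
1 = 13·97 − 20·63
1 = −20·257 + 53·97
1 = 53·20400 − 4207·257
So 257·(-4207) ≡ 1 (mod 20400), hence d ≡ -4207 ≡ 16193 (mod 20400).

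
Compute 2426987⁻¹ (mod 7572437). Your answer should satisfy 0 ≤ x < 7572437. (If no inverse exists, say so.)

6644211

Apply the Euclidean algorithm to 7572437 and 2426987:
7572437 = 3·2426987 + 291476
2426987 = 8·291476 + 95179
291476 = 3·95179 + 5939
95179 = 16·5939 + 155
5939 = 38·155 + 49
155 = 3·49 + 8
49 = 6·8 + 1
8 = 8·1 + 0
The gcd is 1. Working backward:
1 = 49 − 6·8
1 = −6·155 + 19·49
1 = 19·5939 − 728·155
1 = −728·95179 + 11667·5939
1 = 11667·291476 − 35729·95179
1 = −35729·2426987 + 297499·291476
1 = 297499·7572437 − 928226·2426987
So 2426987·(-928226) ≡ 1 (mod 7572437), and -928226 ≡ 6644211 (mod 7572437).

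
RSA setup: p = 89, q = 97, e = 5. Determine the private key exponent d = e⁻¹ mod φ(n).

5069

φ(n) = (p−1)(q−1) = 88·96 = 8448.
Need d with 5·d ≡ 1 (mod 8448). Apply the extended Euclidean algorithm:
8448 = 1689·5 + 3
5 = 1·3 + 2
3 = 1·2 + 1
2 = 2·1 + 0
Back-substitute:
1 = 3 − 2
1 = −5 + 2·3
1 = 2·8448 − 3379·5
So 5·(-3379) ≡ 1 (mod 8448), hence d ≡ -3379 ≡ 5069 (mod 8448).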